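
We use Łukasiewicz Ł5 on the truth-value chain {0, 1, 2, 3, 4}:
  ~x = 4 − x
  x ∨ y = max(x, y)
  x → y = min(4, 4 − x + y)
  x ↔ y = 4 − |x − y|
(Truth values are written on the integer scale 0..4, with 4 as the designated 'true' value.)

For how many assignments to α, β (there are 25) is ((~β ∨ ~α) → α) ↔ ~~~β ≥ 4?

value 4: 4 assignments (counts)
value 3: 6 assignments
value 2: 6 assignments
value 1: 5 assignments
value 0: 4 assignments
So 4 of the 25 assignments meet the threshold.

4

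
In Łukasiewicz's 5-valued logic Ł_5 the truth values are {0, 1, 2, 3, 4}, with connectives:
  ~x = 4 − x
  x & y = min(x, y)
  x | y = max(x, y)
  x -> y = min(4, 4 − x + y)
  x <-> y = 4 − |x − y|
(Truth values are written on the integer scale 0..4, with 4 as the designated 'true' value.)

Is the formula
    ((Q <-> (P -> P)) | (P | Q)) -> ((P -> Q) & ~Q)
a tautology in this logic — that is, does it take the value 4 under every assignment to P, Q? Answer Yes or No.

No

Counterexample: take P = 0, Q = 3.
P -> P = 0 -> 0 = 4
Q <-> (P -> P) = 3 <-> 4 = 3
P | Q = 0 | 3 = 3
(Q <-> (P -> P)) | (P | Q) = 3 | 3 = 3
P -> Q = 0 -> 3 = 4
~Q = ~3 = 1
(P -> Q) & ~Q = 4 & 1 = 1
((Q <-> (P -> P)) | (P | Q)) -> ((P -> Q) & ~Q) = 3 -> 1 = 2
This gives 2 ≠ 4.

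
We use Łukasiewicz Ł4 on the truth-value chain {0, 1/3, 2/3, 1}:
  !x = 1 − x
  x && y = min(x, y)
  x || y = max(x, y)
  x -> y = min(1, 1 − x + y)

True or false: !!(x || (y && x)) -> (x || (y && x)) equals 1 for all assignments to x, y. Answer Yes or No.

x = 0, y = 0 ↦ 1
x = 0, y = 1/3 ↦ 1
x = 0, y = 2/3 ↦ 1
x = 0, y = 1 ↦ 1
x = 1/3, y = 0 ↦ 1
x = 1/3, y = 1/3 ↦ 1
x = 1/3, y = 2/3 ↦ 1
x = 1/3, y = 1 ↦ 1
x = 2/3, y = 0 ↦ 1
x = 2/3, y = 1/3 ↦ 1
x = 2/3, y = 2/3 ↦ 1
x = 2/3, y = 1 ↦ 1
x = 1, y = 0 ↦ 1
x = 1, y = 1/3 ↦ 1
x = 1, y = 2/3 ↦ 1
x = 1, y = 1 ↦ 1
Every assignment gives a value ≥ 1.

Yes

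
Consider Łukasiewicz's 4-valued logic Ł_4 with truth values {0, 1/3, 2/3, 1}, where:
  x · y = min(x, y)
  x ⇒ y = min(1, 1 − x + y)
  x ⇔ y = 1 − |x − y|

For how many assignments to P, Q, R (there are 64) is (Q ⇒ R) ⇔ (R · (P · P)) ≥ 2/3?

value 1: 13 assignments (counts)
value 2/3: 19 assignments (counts)
value 1/3: 19 assignments
value 0: 13 assignments
So 32 of the 64 assignments meet the threshold.

32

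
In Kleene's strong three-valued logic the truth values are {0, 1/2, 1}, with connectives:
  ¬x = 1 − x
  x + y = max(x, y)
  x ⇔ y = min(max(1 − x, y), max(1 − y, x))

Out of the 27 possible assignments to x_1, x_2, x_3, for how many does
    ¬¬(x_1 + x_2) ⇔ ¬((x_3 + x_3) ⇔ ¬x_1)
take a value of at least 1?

value 1: 5 assignments (counts)
value 1/2: 17 assignments
value 0: 5 assignments
So 5 of the 27 assignments meet the threshold.

5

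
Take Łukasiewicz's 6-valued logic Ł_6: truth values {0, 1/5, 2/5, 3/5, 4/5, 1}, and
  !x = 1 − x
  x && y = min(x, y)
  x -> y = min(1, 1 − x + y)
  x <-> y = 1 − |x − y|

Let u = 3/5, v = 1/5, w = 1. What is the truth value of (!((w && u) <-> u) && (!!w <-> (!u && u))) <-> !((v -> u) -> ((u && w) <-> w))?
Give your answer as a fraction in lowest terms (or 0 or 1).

w && u = 1 && 3/5 = 3/5
(w && u) <-> u = 3/5 <-> 3/5 = 1
!((w && u) <-> u) = !1 = 0
!w = !1 = 0
!!w = !0 = 1
!u = !3/5 = 2/5
!u && u = 2/5 && 3/5 = 2/5
!!w <-> (!u && u) = 1 <-> 2/5 = 2/5
!((w && u) <-> u) && (!!w <-> (!u && u)) = 0 && 2/5 = 0
v -> u = 1/5 -> 3/5 = 1
u && w = 3/5 && 1 = 3/5
(u && w) <-> w = 3/5 <-> 1 = 3/5
(v -> u) -> ((u && w) <-> w) = 1 -> 3/5 = 3/5
!((v -> u) -> ((u && w) <-> w)) = !3/5 = 2/5
(!((w && u) <-> u) && (!!w <-> (!u && u))) <-> !((v -> u) -> ((u && w) <-> w)) = 0 <-> 2/5 = 3/5

3/5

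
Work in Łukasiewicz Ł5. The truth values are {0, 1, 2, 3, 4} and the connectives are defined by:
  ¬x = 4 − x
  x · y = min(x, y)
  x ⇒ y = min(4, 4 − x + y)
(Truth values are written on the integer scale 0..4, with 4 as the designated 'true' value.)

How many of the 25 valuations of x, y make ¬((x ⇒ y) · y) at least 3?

value 4: 5 assignments (counts)
value 3: 5 assignments (counts)
value 2: 5 assignments
value 1: 5 assignments
value 0: 5 assignments
So 10 of the 25 assignments meet the threshold.

10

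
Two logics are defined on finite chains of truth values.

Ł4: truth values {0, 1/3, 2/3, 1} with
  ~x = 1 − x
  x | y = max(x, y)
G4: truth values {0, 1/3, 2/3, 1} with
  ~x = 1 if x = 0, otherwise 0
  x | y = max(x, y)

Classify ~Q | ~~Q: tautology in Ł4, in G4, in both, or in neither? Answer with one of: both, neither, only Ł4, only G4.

only G4

In Ł4: at Q = 1/3 the value is 2/3 — not a tautology.
In G4: every assignment gives 1 — tautology.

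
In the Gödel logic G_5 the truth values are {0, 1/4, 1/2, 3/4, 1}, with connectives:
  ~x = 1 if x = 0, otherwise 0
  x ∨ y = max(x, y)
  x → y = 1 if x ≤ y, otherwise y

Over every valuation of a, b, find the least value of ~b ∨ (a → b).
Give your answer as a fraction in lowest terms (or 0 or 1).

Take a = 1/2, b = 1/4:
~b = ~1/4 = 0
a → b = 1/2 → 1/4 = 1/4
~b ∨ (a → b) = 0 ∨ 1/4 = 1/4
No assignment yields a value below 1/4, so this is the minimum.

1/4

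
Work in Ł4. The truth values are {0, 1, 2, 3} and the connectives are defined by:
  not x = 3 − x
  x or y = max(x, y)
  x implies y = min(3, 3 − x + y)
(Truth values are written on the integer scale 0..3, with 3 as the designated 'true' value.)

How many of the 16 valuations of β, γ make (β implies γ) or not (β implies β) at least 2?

β = 0, γ = 0 ↦ 3  ≥
β = 0, γ = 1 ↦ 3  ≥
β = 0, γ = 2 ↦ 3  ≥
β = 0, γ = 3 ↦ 3  ≥
β = 1, γ = 0 ↦ 2  ≥
β = 1, γ = 1 ↦ 3  ≥
β = 1, γ = 2 ↦ 3  ≥
β = 1, γ = 3 ↦ 3  ≥
β = 2, γ = 0 ↦ 1  <
β = 2, γ = 1 ↦ 2  ≥
β = 2, γ = 2 ↦ 3  ≥
β = 2, γ = 3 ↦ 3  ≥
β = 3, γ = 0 ↦ 0  <
β = 3, γ = 1 ↦ 1  <
β = 3, γ = 2 ↦ 2  ≥
β = 3, γ = 3 ↦ 3  ≥
So 13 of the 16 assignments meet the threshold.

13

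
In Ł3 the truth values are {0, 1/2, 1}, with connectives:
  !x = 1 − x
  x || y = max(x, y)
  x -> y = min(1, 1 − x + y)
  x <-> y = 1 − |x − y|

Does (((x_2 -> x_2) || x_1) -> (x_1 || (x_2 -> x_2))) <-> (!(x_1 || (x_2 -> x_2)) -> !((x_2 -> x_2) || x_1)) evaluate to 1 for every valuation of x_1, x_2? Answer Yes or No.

x_1 = 0, x_2 = 0 ↦ 1
x_1 = 0, x_2 = 1/2 ↦ 1
x_1 = 0, x_2 = 1 ↦ 1
x_1 = 1/2, x_2 = 0 ↦ 1
x_1 = 1/2, x_2 = 1/2 ↦ 1
x_1 = 1/2, x_2 = 1 ↦ 1
x_1 = 1, x_2 = 0 ↦ 1
x_1 = 1, x_2 = 1/2 ↦ 1
x_1 = 1, x_2 = 1 ↦ 1
Every assignment gives a value ≥ 1.

Yes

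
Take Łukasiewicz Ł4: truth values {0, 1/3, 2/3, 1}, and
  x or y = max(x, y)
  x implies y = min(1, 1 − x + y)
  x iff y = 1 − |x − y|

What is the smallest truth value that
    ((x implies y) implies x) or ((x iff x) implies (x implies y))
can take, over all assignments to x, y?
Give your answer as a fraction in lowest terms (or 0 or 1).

Take x = 1/3, y = 0:
x implies y = 1/3 implies 0 = 2/3
(x implies y) implies x = 2/3 implies 1/3 = 2/3
x iff x = 1/3 iff 1/3 = 1
x implies y = 1/3 implies 0 = 2/3
(x iff x) implies (x implies y) = 1 implies 2/3 = 2/3
((x implies y) implies x) or ((x iff x) implies (x implies y)) = 2/3 or 2/3 = 2/3
No assignment yields a value below 2/3, so this is the minimum.

2/3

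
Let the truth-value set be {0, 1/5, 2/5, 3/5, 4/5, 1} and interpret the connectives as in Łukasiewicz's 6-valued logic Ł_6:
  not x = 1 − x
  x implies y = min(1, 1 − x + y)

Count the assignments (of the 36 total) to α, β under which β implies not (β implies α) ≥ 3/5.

27

value 1: 11 assignments (counts)
value 4/5: 9 assignments (counts)
value 3/5: 7 assignments (counts)
value 2/5: 5 assignments
value 1/5: 3 assignments
value 0: 1 assignment
So 27 of the 36 assignments meet the threshold.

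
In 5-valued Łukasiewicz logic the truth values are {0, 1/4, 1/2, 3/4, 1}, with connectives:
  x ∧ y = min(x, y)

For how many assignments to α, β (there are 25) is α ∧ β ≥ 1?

value 1: 1 assignment (counts)
value 3/4: 3 assignments
value 1/2: 5 assignments
value 1/4: 7 assignments
value 0: 9 assignments
So 1 of the 25 assignments meets the threshold.

1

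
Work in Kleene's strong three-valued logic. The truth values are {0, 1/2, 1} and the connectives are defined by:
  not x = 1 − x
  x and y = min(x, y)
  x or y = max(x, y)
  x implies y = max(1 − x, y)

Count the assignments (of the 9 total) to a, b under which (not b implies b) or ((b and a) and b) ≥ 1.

3

a = 0, b = 0 ↦ 0  <
a = 0, b = 1/2 ↦ 1/2  <
a = 0, b = 1 ↦ 1  ≥
a = 1/2, b = 0 ↦ 0  <
a = 1/2, b = 1/2 ↦ 1/2  <
a = 1/2, b = 1 ↦ 1  ≥
a = 1, b = 0 ↦ 0  <
a = 1, b = 1/2 ↦ 1/2  <
a = 1, b = 1 ↦ 1  ≥
So 3 of the 9 assignments meet the threshold.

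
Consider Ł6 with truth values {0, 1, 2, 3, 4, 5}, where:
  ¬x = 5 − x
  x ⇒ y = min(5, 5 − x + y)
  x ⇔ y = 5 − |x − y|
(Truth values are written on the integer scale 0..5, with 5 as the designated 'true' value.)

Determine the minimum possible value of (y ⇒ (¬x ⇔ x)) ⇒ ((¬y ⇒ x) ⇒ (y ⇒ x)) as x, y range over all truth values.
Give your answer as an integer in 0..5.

Take x = 2, y = 4:
¬x = ¬2 = 3
¬x ⇔ x = 3 ⇔ 2 = 4
y ⇒ (¬x ⇔ x) = 4 ⇒ 4 = 5
¬y = ¬4 = 1
¬y ⇒ x = 1 ⇒ 2 = 5
y ⇒ x = 4 ⇒ 2 = 3
(¬y ⇒ x) ⇒ (y ⇒ x) = 5 ⇒ 3 = 3
(y ⇒ (¬x ⇔ x)) ⇒ ((¬y ⇒ x) ⇒ (y ⇒ x)) = 5 ⇒ 3 = 3
No assignment yields a value below 3, so this is the minimum.

3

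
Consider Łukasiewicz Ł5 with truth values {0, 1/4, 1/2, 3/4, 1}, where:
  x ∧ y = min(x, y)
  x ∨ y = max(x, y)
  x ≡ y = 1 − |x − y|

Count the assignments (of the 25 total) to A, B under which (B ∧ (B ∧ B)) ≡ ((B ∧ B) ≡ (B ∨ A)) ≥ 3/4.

16

value 1: 9 assignments (counts)
value 3/4: 7 assignments (counts)
value 1/2: 5 assignments
value 1/4: 3 assignments
value 0: 1 assignment
So 16 of the 25 assignments meet the threshold.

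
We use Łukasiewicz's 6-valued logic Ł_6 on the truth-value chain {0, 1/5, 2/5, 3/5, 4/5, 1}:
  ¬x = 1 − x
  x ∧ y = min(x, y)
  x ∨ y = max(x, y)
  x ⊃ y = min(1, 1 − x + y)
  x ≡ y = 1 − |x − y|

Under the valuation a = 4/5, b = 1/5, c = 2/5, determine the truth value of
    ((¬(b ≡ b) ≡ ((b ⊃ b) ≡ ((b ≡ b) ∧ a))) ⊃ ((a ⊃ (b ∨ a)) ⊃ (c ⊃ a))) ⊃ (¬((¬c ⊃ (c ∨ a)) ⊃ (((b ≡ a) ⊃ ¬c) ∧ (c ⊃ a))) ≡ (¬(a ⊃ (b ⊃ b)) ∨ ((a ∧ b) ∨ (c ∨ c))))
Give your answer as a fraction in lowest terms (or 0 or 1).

3/5

b ≡ b = 1/5 ≡ 1/5 = 1
¬(b ≡ b) = ¬1 = 0
b ⊃ b = 1/5 ⊃ 1/5 = 1
b ≡ b = 1/5 ≡ 1/5 = 1
(b ≡ b) ∧ a = 1 ∧ 4/5 = 4/5
(b ⊃ b) ≡ ((b ≡ b) ∧ a) = 1 ≡ 4/5 = 4/5
¬(b ≡ b) ≡ ((b ⊃ b) ≡ ((b ≡ b) ∧ a)) = 0 ≡ 4/5 = 1/5
b ∨ a = 1/5 ∨ 4/5 = 4/5
a ⊃ (b ∨ a) = 4/5 ⊃ 4/5 = 1
c ⊃ a = 2/5 ⊃ 4/5 = 1
(a ⊃ (b ∨ a)) ⊃ (c ⊃ a) = 1 ⊃ 1 = 1
(¬(b ≡ b) ≡ ((b ⊃ b) ≡ ((b ≡ b) ∧ a))) ⊃ ((a ⊃ (b ∨ a)) ⊃ (c ⊃ a)) = 1/5 ⊃ 1 = 1
¬c = ¬2/5 = 3/5
c ∨ a = 2/5 ∨ 4/5 = 4/5
¬c ⊃ (c ∨ a) = 3/5 ⊃ 4/5 = 1
b ≡ a = 1/5 ≡ 4/5 = 2/5
¬c = ¬2/5 = 3/5
(b ≡ a) ⊃ ¬c = 2/5 ⊃ 3/5 = 1
c ⊃ a = 2/5 ⊃ 4/5 = 1
((b ≡ a) ⊃ ¬c) ∧ (c ⊃ a) = 1 ∧ 1 = 1
(¬c ⊃ (c ∨ a)) ⊃ (((b ≡ a) ⊃ ¬c) ∧ (c ⊃ a)) = 1 ⊃ 1 = 1
¬((¬c ⊃ (c ∨ a)) ⊃ (((b ≡ a) ⊃ ¬c) ∧ (c ⊃ a))) = ¬1 = 0
b ⊃ b = 1/5 ⊃ 1/5 = 1
a ⊃ (b ⊃ b) = 4/5 ⊃ 1 = 1
¬(a ⊃ (b ⊃ b)) = ¬1 = 0
a ∧ b = 4/5 ∧ 1/5 = 1/5
c ∨ c = 2/5 ∨ 2/5 = 2/5
(a ∧ b) ∨ (c ∨ c) = 1/5 ∨ 2/5 = 2/5
¬(a ⊃ (b ⊃ b)) ∨ ((a ∧ b) ∨ (c ∨ c)) = 0 ∨ 2/5 = 2/5
¬((¬c ⊃ (c ∨ a)) ⊃ (((b ≡ a) ⊃ ¬c) ∧ (c ⊃ a))) ≡ (¬(a ⊃ (b ⊃ b)) ∨ ((a ∧ b) ∨ (c ∨ c))) = 0 ≡ 2/5 = 3/5
((¬(b ≡ b) ≡ ((b ⊃ b) ≡ ((b ≡ b) ∧ a))) ⊃ ((a ⊃ (b ∨ a)) ⊃ (c ⊃ a))) ⊃ (¬((¬c ⊃ (c ∨ a)) ⊃ (((b ≡ a) ⊃ ¬c) ∧ (c ⊃ a))) ≡ (¬(a ⊃ (b ⊃ b)) ∨ ((a ∧ b) ∨ (c ∨ c)))) = 1 ⊃ 3/5 = 3/5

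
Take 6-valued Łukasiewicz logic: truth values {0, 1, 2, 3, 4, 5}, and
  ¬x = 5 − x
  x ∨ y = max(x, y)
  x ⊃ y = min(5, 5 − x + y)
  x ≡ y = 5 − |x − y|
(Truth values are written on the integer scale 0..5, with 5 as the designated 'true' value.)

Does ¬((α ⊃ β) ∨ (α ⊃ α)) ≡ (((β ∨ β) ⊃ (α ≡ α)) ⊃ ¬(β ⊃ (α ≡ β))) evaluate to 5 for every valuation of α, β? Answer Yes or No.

No

Counterexample: take α = 0, β = 3.
α ⊃ β = 0 ⊃ 3 = 5
α ⊃ α = 0 ⊃ 0 = 5
(α ⊃ β) ∨ (α ⊃ α) = 5 ∨ 5 = 5
¬((α ⊃ β) ∨ (α ⊃ α)) = ¬5 = 0
β ∨ β = 3 ∨ 3 = 3
α ≡ α = 0 ≡ 0 = 5
(β ∨ β) ⊃ (α ≡ α) = 3 ⊃ 5 = 5
α ≡ β = 0 ≡ 3 = 2
β ⊃ (α ≡ β) = 3 ⊃ 2 = 4
¬(β ⊃ (α ≡ β)) = ¬4 = 1
((β ∨ β) ⊃ (α ≡ α)) ⊃ ¬(β ⊃ (α ≡ β)) = 5 ⊃ 1 = 1
¬((α ⊃ β) ∨ (α ⊃ α)) ≡ (((β ∨ β) ⊃ (α ≡ α)) ⊃ ¬(β ⊃ (α ≡ β))) = 0 ≡ 1 = 4
This gives 4 ≠ 5.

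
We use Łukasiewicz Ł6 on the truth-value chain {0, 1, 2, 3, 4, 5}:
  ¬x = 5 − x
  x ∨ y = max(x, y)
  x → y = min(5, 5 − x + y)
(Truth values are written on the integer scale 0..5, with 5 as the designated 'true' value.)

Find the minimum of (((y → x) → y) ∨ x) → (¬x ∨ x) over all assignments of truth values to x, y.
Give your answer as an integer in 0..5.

3

Take x = 2, y = 4:
y → x = 4 → 2 = 3
(y → x) → y = 3 → 4 = 5
((y → x) → y) ∨ x = 5 ∨ 2 = 5
¬x = ¬2 = 3
¬x ∨ x = 3 ∨ 2 = 3
(((y → x) → y) ∨ x) → (¬x ∨ x) = 5 → 3 = 3
No assignment yields a value below 3, so this is the minimum.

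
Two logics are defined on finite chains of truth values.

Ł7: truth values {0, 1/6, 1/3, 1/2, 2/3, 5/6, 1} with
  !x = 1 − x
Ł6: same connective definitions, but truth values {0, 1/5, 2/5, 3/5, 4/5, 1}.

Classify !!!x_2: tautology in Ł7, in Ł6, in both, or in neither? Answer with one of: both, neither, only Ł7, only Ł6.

neither

In Ł7: at x_2 = 1/6 the value is 5/6 — not a tautology.
In Ł6: at x_2 = 1/5 the value is 4/5 — not a tautology.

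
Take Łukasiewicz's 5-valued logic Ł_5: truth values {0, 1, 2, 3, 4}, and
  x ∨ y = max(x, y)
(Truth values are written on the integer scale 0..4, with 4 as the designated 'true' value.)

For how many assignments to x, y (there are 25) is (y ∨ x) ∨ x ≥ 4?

value 4: 9 assignments (counts)
value 3: 7 assignments
value 2: 5 assignments
value 1: 3 assignments
value 0: 1 assignment
So 9 of the 25 assignments meet the threshold.

9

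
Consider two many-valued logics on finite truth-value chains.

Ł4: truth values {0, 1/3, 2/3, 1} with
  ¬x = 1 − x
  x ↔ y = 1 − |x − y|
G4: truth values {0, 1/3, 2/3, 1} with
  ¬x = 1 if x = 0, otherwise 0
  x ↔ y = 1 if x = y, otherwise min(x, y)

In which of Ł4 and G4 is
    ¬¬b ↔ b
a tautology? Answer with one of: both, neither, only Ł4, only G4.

only Ł4

In Ł4: every assignment gives 1 — tautology.
In G4: at b = 1/3 the value is 1/3 — not a tautology.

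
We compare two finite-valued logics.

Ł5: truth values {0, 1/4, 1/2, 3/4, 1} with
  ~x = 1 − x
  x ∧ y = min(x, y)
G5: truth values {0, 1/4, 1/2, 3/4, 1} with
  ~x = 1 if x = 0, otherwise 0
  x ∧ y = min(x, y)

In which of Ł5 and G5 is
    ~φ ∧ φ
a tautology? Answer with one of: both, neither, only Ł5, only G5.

In Ł5: at φ = 0 the value is 0 — not a tautology.
In G5: at φ = 0 the value is 0 — not a tautology.

neither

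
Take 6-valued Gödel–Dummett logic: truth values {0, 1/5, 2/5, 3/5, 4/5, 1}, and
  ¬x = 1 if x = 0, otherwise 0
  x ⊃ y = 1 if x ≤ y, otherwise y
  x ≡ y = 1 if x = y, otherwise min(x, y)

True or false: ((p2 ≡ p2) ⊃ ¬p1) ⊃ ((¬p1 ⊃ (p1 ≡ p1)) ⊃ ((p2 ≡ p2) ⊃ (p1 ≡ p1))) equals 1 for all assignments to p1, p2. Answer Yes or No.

At p1 = 1, p2 = 3/5, for instance:
p2 ≡ p2 = 3/5 ≡ 3/5 = 1
¬p1 = ¬1 = 0
(p2 ≡ p2) ⊃ ¬p1 = 1 ⊃ 0 = 0
p1 ≡ p1 = 1 ≡ 1 = 1
¬p1 ⊃ (p1 ≡ p1) = 0 ⊃ 1 = 1
(p2 ≡ p2) ⊃ (p1 ≡ p1) = 1 ⊃ 1 = 1
(¬p1 ⊃ (p1 ≡ p1)) ⊃ ((p2 ≡ p2) ⊃ (p1 ≡ p1)) = 1 ⊃ 1 = 1
((p2 ≡ p2) ⊃ ¬p1) ⊃ ((¬p1 ⊃ (p1 ≡ p1)) ⊃ ((p2 ≡ p2) ⊃ (p1 ≡ p1))) = 0 ⊃ 1 = 1
and checking the remaining 35 assignments likewise gives ≥ 1 in every case.

Yes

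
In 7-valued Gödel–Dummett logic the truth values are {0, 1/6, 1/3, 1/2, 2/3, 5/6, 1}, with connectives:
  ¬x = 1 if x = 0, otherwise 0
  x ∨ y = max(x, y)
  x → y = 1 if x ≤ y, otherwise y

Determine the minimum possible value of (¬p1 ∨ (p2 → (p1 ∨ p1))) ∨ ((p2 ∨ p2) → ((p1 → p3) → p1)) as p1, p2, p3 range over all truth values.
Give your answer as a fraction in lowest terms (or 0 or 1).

Take p1 = 1/6, p2 = 1/3, p3 = 1/6:
¬p1 = ¬1/6 = 0
p1 ∨ p1 = 1/6 ∨ 1/6 = 1/6
p2 → (p1 ∨ p1) = 1/3 → 1/6 = 1/6
¬p1 ∨ (p2 → (p1 ∨ p1)) = 0 ∨ 1/6 = 1/6
p2 ∨ p2 = 1/3 ∨ 1/3 = 1/3
p1 → p3 = 1/6 → 1/6 = 1
(p1 → p3) → p1 = 1 → 1/6 = 1/6
(p2 ∨ p2) → ((p1 → p3) → p1) = 1/3 → 1/6 = 1/6
(¬p1 ∨ (p2 → (p1 ∨ p1))) ∨ ((p2 ∨ p2) → ((p1 → p3) → p1)) = 1/6 ∨ 1/6 = 1/6
No assignment yields a value below 1/6, so this is the minimum.

1/6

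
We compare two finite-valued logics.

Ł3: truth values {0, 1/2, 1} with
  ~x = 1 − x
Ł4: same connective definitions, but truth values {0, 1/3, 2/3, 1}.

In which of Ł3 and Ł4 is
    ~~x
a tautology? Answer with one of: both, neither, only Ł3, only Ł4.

neither

In Ł3: at x = 0 the value is 0 — not a tautology.
In Ł4: at x = 0 the value is 0 — not a tautology.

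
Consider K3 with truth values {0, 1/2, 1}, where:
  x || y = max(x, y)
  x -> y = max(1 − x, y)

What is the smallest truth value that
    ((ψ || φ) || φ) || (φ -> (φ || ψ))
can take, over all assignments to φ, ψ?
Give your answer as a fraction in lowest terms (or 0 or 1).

1/2

Take φ = 1/2, ψ = 0:
ψ || φ = 0 || 1/2 = 1/2
(ψ || φ) || φ = 1/2 || 1/2 = 1/2
φ || ψ = 1/2 || 0 = 1/2
φ -> (φ || ψ) = 1/2 -> 1/2 = 1/2
((ψ || φ) || φ) || (φ -> (φ || ψ)) = 1/2 || 1/2 = 1/2
No assignment yields a value below 1/2, so this is the minimum.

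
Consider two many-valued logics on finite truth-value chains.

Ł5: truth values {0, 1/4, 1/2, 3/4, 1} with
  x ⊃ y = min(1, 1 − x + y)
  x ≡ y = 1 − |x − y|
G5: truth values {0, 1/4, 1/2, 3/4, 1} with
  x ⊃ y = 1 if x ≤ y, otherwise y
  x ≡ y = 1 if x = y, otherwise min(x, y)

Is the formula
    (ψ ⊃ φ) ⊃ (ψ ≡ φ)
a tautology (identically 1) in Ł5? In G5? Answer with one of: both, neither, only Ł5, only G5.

In Ł5: at φ = 1/4, ψ = 0 the value is 3/4 — not a tautology.
In G5: at φ = 1/4, ψ = 0 the value is 0 — not a tautology.

neither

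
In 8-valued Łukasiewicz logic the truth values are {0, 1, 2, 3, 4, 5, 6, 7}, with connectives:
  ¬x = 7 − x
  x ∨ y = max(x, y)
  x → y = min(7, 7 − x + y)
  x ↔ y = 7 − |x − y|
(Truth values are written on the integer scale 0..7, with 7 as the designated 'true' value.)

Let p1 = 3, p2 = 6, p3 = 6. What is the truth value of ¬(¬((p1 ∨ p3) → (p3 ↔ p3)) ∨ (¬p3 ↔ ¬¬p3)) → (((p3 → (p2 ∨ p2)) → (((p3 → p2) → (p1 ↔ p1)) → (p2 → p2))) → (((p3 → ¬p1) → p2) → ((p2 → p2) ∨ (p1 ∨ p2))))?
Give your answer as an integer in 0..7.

p1 ∨ p3 = 3 ∨ 6 = 6
p3 ↔ p3 = 6 ↔ 6 = 7
(p1 ∨ p3) → (p3 ↔ p3) = 6 → 7 = 7
¬((p1 ∨ p3) → (p3 ↔ p3)) = ¬7 = 0
¬p3 = ¬6 = 1
¬p3 = ¬6 = 1
¬¬p3 = ¬1 = 6
¬p3 ↔ ¬¬p3 = 1 ↔ 6 = 2
¬((p1 ∨ p3) → (p3 ↔ p3)) ∨ (¬p3 ↔ ¬¬p3) = 0 ∨ 2 = 2
¬(¬((p1 ∨ p3) → (p3 ↔ p3)) ∨ (¬p3 ↔ ¬¬p3)) = ¬2 = 5
p2 ∨ p2 = 6 ∨ 6 = 6
p3 → (p2 ∨ p2) = 6 → 6 = 7
p3 → p2 = 6 → 6 = 7
p1 ↔ p1 = 3 ↔ 3 = 7
(p3 → p2) → (p1 ↔ p1) = 7 → 7 = 7
p2 → p2 = 6 → 6 = 7
((p3 → p2) → (p1 ↔ p1)) → (p2 → p2) = 7 → 7 = 7
(p3 → (p2 ∨ p2)) → (((p3 → p2) → (p1 ↔ p1)) → (p2 → p2)) = 7 → 7 = 7
¬p1 = ¬3 = 4
p3 → ¬p1 = 6 → 4 = 5
(p3 → ¬p1) → p2 = 5 → 6 = 7
p2 → p2 = 6 → 6 = 7
p1 ∨ p2 = 3 ∨ 6 = 6
(p2 → p2) ∨ (p1 ∨ p2) = 7 ∨ 6 = 7
((p3 → ¬p1) → p2) → ((p2 → p2) ∨ (p1 ∨ p2)) = 7 → 7 = 7
((p3 → (p2 ∨ p2)) → (((p3 → p2) → (p1 ↔ p1)) → (p2 → p2))) → (((p3 → ¬p1) → p2) → ((p2 → p2) ∨ (p1 ∨ p2))) = 7 → 7 = 7
¬(¬((p1 ∨ p3) → (p3 ↔ p3)) ∨ (¬p3 ↔ ¬¬p3)) → (((p3 → (p2 ∨ p2)) → (((p3 → p2) → (p1 ↔ p1)) → (p2 → p2))) → (((p3 → ¬p1) → p2) → ((p2 → p2) ∨ (p1 ∨ p2)))) = 5 → 7 = 7

7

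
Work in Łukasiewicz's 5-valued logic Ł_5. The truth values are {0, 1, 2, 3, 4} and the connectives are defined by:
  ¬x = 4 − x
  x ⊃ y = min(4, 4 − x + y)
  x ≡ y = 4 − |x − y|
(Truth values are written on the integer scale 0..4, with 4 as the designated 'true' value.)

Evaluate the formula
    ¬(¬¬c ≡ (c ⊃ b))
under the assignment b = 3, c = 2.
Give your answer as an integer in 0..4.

2

¬c = ¬2 = 2
¬¬c = ¬2 = 2
c ⊃ b = 2 ⊃ 3 = 4
¬¬c ≡ (c ⊃ b) = 2 ≡ 4 = 2
¬(¬¬c ≡ (c ⊃ b)) = ¬2 = 2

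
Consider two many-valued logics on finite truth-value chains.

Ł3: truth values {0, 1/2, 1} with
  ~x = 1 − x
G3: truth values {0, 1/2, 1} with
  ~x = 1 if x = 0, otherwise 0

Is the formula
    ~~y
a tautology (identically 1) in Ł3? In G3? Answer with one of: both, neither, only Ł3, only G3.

neither

In Ł3: at y = 0 the value is 0 — not a tautology.
In G3: at y = 0 the value is 0 — not a tautology.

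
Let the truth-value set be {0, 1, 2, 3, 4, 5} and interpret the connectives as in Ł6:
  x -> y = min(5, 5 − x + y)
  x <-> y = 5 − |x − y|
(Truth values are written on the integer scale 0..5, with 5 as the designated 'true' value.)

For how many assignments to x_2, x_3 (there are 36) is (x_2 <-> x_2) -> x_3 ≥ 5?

value 5: 6 assignments (counts)
value 4: 6 assignments
value 3: 6 assignments
value 2: 6 assignments
value 1: 6 assignments
value 0: 6 assignments
So 6 of the 36 assignments meet the threshold.

6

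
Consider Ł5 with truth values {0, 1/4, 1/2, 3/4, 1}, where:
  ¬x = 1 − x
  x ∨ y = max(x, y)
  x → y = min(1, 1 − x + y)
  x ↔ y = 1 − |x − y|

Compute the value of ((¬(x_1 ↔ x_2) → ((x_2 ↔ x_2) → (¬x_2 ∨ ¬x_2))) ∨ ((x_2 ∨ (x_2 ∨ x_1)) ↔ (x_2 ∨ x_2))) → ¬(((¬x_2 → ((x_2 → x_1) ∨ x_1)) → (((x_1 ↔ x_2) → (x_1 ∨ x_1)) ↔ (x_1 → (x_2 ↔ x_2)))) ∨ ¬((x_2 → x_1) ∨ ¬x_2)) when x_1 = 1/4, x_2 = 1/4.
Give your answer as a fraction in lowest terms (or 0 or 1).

x_1 ↔ x_2 = 1/4 ↔ 1/4 = 1
¬(x_1 ↔ x_2) = ¬1 = 0
x_2 ↔ x_2 = 1/4 ↔ 1/4 = 1
¬x_2 = ¬1/4 = 3/4
¬x_2 = ¬1/4 = 3/4
¬x_2 ∨ ¬x_2 = 3/4 ∨ 3/4 = 3/4
(x_2 ↔ x_2) → (¬x_2 ∨ ¬x_2) = 1 → 3/4 = 3/4
¬(x_1 ↔ x_2) → ((x_2 ↔ x_2) → (¬x_2 ∨ ¬x_2)) = 0 → 3/4 = 1
x_2 ∨ x_1 = 1/4 ∨ 1/4 = 1/4
x_2 ∨ (x_2 ∨ x_1) = 1/4 ∨ 1/4 = 1/4
x_2 ∨ x_2 = 1/4 ∨ 1/4 = 1/4
(x_2 ∨ (x_2 ∨ x_1)) ↔ (x_2 ∨ x_2) = 1/4 ↔ 1/4 = 1
(¬(x_1 ↔ x_2) → ((x_2 ↔ x_2) → (¬x_2 ∨ ¬x_2))) ∨ ((x_2 ∨ (x_2 ∨ x_1)) ↔ (x_2 ∨ x_2)) = 1 ∨ 1 = 1
¬x_2 = ¬1/4 = 3/4
x_2 → x_1 = 1/4 → 1/4 = 1
(x_2 → x_1) ∨ x_1 = 1 ∨ 1/4 = 1
¬x_2 → ((x_2 → x_1) ∨ x_1) = 3/4 → 1 = 1
x_1 ↔ x_2 = 1/4 ↔ 1/4 = 1
x_1 ∨ x_1 = 1/4 ∨ 1/4 = 1/4
(x_1 ↔ x_2) → (x_1 ∨ x_1) = 1 → 1/4 = 1/4
x_2 ↔ x_2 = 1/4 ↔ 1/4 = 1
x_1 → (x_2 ↔ x_2) = 1/4 → 1 = 1
((x_1 ↔ x_2) → (x_1 ∨ x_1)) ↔ (x_1 → (x_2 ↔ x_2)) = 1/4 ↔ 1 = 1/4
(¬x_2 → ((x_2 → x_1) ∨ x_1)) → (((x_1 ↔ x_2) → (x_1 ∨ x_1)) ↔ (x_1 → (x_2 ↔ x_2))) = 1 → 1/4 = 1/4
x_2 → x_1 = 1/4 → 1/4 = 1
¬x_2 = ¬1/4 = 3/4
(x_2 → x_1) ∨ ¬x_2 = 1 ∨ 3/4 = 1
¬((x_2 → x_1) ∨ ¬x_2) = ¬1 = 0
((¬x_2 → ((x_2 → x_1) ∨ x_1)) → (((x_1 ↔ x_2) → (x_1 ∨ x_1)) ↔ (x_1 → (x_2 ↔ x_2)))) ∨ ¬((x_2 → x_1) ∨ ¬x_2) = 1/4 ∨ 0 = 1/4
¬(((¬x_2 → ((x_2 → x_1) ∨ x_1)) → (((x_1 ↔ x_2) → (x_1 ∨ x_1)) ↔ (x_1 → (x_2 ↔ x_2)))) ∨ ¬((x_2 → x_1) ∨ ¬x_2)) = ¬1/4 = 3/4
((¬(x_1 ↔ x_2) → ((x_2 ↔ x_2) → (¬x_2 ∨ ¬x_2))) ∨ ((x_2 ∨ (x_2 ∨ x_1)) ↔ (x_2 ∨ x_2))) → ¬(((¬x_2 → ((x_2 → x_1) ∨ x_1)) → (((x_1 ↔ x_2) → (x_1 ∨ x_1)) ↔ (x_1 → (x_2 ↔ x_2)))) ∨ ¬((x_2 → x_1) ∨ ¬x_2)) = 1 → 3/4 = 3/4

3/4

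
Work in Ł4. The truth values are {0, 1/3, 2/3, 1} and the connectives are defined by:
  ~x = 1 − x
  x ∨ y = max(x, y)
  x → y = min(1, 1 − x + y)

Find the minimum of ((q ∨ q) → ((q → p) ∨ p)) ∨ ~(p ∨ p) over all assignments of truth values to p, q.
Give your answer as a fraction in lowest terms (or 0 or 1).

2/3

Take p = 1/3, q = 1:
q ∨ q = 1 ∨ 1 = 1
q → p = 1 → 1/3 = 1/3
(q → p) ∨ p = 1/3 ∨ 1/3 = 1/3
(q ∨ q) → ((q → p) ∨ p) = 1 → 1/3 = 1/3
p ∨ p = 1/3 ∨ 1/3 = 1/3
~(p ∨ p) = ~1/3 = 2/3
((q ∨ q) → ((q → p) ∨ p)) ∨ ~(p ∨ p) = 1/3 ∨ 2/3 = 2/3
No assignment yields a value below 2/3, so this is the minimum.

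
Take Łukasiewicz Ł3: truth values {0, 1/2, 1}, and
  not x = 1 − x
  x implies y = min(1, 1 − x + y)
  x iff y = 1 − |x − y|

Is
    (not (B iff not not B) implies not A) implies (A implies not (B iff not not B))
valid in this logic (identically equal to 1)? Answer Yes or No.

No

Counterexample: take A = 1/2, B = 0.
not B = not 0 = 1
not not B = not 1 = 0
B iff not not B = 0 iff 0 = 1
not (B iff not not B) = not 1 = 0
not A = not 1/2 = 1/2
not (B iff not not B) implies not A = 0 implies 1/2 = 1
not B = not 0 = 1
not not B = not 1 = 0
B iff not not B = 0 iff 0 = 1
not (B iff not not B) = not 1 = 0
A implies not (B iff not not B) = 1/2 implies 0 = 1/2
(not (B iff not not B) implies not A) implies (A implies not (B iff not not B)) = 1 implies 1/2 = 1/2
This gives 1/2 ≠ 1.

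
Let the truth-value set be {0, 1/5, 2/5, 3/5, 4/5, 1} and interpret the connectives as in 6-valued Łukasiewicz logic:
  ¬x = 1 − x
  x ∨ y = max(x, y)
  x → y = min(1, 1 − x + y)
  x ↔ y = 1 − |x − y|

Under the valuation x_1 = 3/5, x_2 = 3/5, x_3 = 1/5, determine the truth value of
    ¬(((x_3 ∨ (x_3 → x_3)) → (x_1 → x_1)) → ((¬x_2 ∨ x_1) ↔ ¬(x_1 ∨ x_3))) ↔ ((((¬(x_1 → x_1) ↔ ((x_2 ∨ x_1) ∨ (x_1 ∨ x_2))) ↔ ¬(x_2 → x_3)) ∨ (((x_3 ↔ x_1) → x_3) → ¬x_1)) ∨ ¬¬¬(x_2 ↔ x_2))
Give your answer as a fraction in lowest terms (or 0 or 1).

x_3 → x_3 = 1/5 → 1/5 = 1
x_3 ∨ (x_3 → x_3) = 1/5 ∨ 1 = 1
x_1 → x_1 = 3/5 → 3/5 = 1
(x_3 ∨ (x_3 → x_3)) → (x_1 → x_1) = 1 → 1 = 1
¬x_2 = ¬3/5 = 2/5
¬x_2 ∨ x_1 = 2/5 ∨ 3/5 = 3/5
x_1 ∨ x_3 = 3/5 ∨ 1/5 = 3/5
¬(x_1 ∨ x_3) = ¬3/5 = 2/5
(¬x_2 ∨ x_1) ↔ ¬(x_1 ∨ x_3) = 3/5 ↔ 2/5 = 4/5
((x_3 ∨ (x_3 → x_3)) → (x_1 → x_1)) → ((¬x_2 ∨ x_1) ↔ ¬(x_1 ∨ x_3)) = 1 → 4/5 = 4/5
¬(((x_3 ∨ (x_3 → x_3)) → (x_1 → x_1)) → ((¬x_2 ∨ x_1) ↔ ¬(x_1 ∨ x_3))) = ¬4/5 = 1/5
x_1 → x_1 = 3/5 → 3/5 = 1
¬(x_1 → x_1) = ¬1 = 0
x_2 ∨ x_1 = 3/5 ∨ 3/5 = 3/5
x_1 ∨ x_2 = 3/5 ∨ 3/5 = 3/5
(x_2 ∨ x_1) ∨ (x_1 ∨ x_2) = 3/5 ∨ 3/5 = 3/5
¬(x_1 → x_1) ↔ ((x_2 ∨ x_1) ∨ (x_1 ∨ x_2)) = 0 ↔ 3/5 = 2/5
x_2 → x_3 = 3/5 → 1/5 = 3/5
¬(x_2 → x_3) = ¬3/5 = 2/5
(¬(x_1 → x_1) ↔ ((x_2 ∨ x_1) ∨ (x_1 ∨ x_2))) ↔ ¬(x_2 → x_3) = 2/5 ↔ 2/5 = 1
x_3 ↔ x_1 = 1/5 ↔ 3/5 = 3/5
(x_3 ↔ x_1) → x_3 = 3/5 → 1/5 = 3/5
¬x_1 = ¬3/5 = 2/5
((x_3 ↔ x_1) → x_3) → ¬x_1 = 3/5 → 2/5 = 4/5
((¬(x_1 → x_1) ↔ ((x_2 ∨ x_1) ∨ (x_1 ∨ x_2))) ↔ ¬(x_2 → x_3)) ∨ (((x_3 ↔ x_1) → x_3) → ¬x_1) = 1 ∨ 4/5 = 1
x_2 ↔ x_2 = 3/5 ↔ 3/5 = 1
¬(x_2 ↔ x_2) = ¬1 = 0
¬¬(x_2 ↔ x_2) = ¬0 = 1
¬¬¬(x_2 ↔ x_2) = ¬1 = 0
(((¬(x_1 → x_1) ↔ ((x_2 ∨ x_1) ∨ (x_1 ∨ x_2))) ↔ ¬(x_2 → x_3)) ∨ (((x_3 ↔ x_1) → x_3) → ¬x_1)) ∨ ¬¬¬(x_2 ↔ x_2) = 1 ∨ 0 = 1
¬(((x_3 ∨ (x_3 → x_3)) → (x_1 → x_1)) → ((¬x_2 ∨ x_1) ↔ ¬(x_1 ∨ x_3))) ↔ ((((¬(x_1 → x_1) ↔ ((x_2 ∨ x_1) ∨ (x_1 ∨ x_2))) ↔ ¬(x_2 → x_3)) ∨ (((x_3 ↔ x_1) → x_3) → ¬x_1)) ∨ ¬¬¬(x_2 ↔ x_2)) = 1/5 ↔ 1 = 1/5

1/5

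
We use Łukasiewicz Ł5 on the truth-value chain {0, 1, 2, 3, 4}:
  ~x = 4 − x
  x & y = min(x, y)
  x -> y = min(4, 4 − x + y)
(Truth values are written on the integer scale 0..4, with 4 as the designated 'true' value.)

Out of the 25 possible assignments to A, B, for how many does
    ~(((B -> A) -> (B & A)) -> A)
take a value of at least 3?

3

value 4: 1 assignment (counts)
value 3: 2 assignments (counts)
value 2: 3 assignments
value 1: 4 assignments
value 0: 15 assignments
So 3 of the 25 assignments meet the threshold.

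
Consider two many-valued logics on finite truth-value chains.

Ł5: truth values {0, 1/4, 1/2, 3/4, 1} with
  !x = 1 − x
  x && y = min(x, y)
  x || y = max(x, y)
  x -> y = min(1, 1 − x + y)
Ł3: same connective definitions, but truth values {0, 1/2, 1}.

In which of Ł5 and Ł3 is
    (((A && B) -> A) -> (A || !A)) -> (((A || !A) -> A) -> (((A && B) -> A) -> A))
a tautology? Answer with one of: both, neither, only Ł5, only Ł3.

both

In Ł5: every assignment gives 1 — tautology.
In Ł3: every assignment gives 1 — tautology.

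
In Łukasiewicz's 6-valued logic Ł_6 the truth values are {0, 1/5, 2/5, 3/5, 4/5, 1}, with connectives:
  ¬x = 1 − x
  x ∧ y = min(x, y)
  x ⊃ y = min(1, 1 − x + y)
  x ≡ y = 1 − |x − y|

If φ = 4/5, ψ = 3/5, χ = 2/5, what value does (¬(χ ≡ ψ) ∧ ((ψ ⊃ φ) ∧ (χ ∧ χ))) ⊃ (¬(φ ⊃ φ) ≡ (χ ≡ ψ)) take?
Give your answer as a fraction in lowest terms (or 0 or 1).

χ ≡ ψ = 2/5 ≡ 3/5 = 4/5
¬(χ ≡ ψ) = ¬4/5 = 1/5
ψ ⊃ φ = 3/5 ⊃ 4/5 = 1
χ ∧ χ = 2/5 ∧ 2/5 = 2/5
(ψ ⊃ φ) ∧ (χ ∧ χ) = 1 ∧ 2/5 = 2/5
¬(χ ≡ ψ) ∧ ((ψ ⊃ φ) ∧ (χ ∧ χ)) = 1/5 ∧ 2/5 = 1/5
φ ⊃ φ = 4/5 ⊃ 4/5 = 1
¬(φ ⊃ φ) = ¬1 = 0
χ ≡ ψ = 2/5 ≡ 3/5 = 4/5
¬(φ ⊃ φ) ≡ (χ ≡ ψ) = 0 ≡ 4/5 = 1/5
(¬(χ ≡ ψ) ∧ ((ψ ⊃ φ) ∧ (χ ∧ χ))) ⊃ (¬(φ ⊃ φ) ≡ (χ ≡ ψ)) = 1/5 ⊃ 1/5 = 1

1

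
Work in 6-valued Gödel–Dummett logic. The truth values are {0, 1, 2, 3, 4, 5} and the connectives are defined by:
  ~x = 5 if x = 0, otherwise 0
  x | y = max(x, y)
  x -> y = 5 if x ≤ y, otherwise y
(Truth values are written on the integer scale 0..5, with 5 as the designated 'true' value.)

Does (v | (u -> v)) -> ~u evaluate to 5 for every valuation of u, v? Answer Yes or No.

Counterexample: take u = 1, v = 1.
u -> v = 1 -> 1 = 5
v | (u -> v) = 1 | 5 = 5
~u = ~1 = 0
(v | (u -> v)) -> ~u = 5 -> 0 = 0
This gives 0 ≠ 5.

No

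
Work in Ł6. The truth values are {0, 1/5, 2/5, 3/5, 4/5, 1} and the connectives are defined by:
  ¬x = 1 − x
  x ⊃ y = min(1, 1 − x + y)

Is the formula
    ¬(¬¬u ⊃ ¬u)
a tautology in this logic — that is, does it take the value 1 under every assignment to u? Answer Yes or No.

No

Counterexample: take u = 0.
¬u = ¬0 = 1
¬¬u = ¬1 = 0
¬u = ¬0 = 1
¬¬u ⊃ ¬u = 0 ⊃ 1 = 1
¬(¬¬u ⊃ ¬u) = ¬1 = 0
This gives 0 ≠ 1.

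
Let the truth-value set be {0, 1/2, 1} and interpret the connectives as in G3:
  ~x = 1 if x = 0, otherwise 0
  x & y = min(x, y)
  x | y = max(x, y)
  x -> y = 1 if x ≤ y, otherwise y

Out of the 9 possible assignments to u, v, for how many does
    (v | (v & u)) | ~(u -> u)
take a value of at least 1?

u = 0, v = 0 ↦ 0  <
u = 0, v = 1/2 ↦ 1/2  <
u = 0, v = 1 ↦ 1  ≥
u = 1/2, v = 0 ↦ 0  <
u = 1/2, v = 1/2 ↦ 1/2  <
u = 1/2, v = 1 ↦ 1  ≥
u = 1, v = 0 ↦ 0  <
u = 1, v = 1/2 ↦ 1/2  <
u = 1, v = 1 ↦ 1  ≥
So 3 of the 9 assignments meet the threshold.

3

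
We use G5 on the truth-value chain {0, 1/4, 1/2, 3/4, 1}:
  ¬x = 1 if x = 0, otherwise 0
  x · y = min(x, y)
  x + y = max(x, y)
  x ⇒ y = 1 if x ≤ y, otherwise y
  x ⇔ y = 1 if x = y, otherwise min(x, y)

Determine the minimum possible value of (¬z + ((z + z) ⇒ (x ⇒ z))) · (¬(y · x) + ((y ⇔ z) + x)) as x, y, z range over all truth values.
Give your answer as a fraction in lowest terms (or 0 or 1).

Take x = 1/4, y = 1/4, z = 0:
¬z = ¬0 = 1
z + z = 0 + 0 = 0
x ⇒ z = 1/4 ⇒ 0 = 0
(z + z) ⇒ (x ⇒ z) = 0 ⇒ 0 = 1
¬z + ((z + z) ⇒ (x ⇒ z)) = 1 + 1 = 1
y · x = 1/4 · 1/4 = 1/4
¬(y · x) = ¬1/4 = 0
y ⇔ z = 1/4 ⇔ 0 = 0
(y ⇔ z) + x = 0 + 1/4 = 1/4
¬(y · x) + ((y ⇔ z) + x) = 0 + 1/4 = 1/4
(¬z + ((z + z) ⇒ (x ⇒ z))) · (¬(y · x) + ((y ⇔ z) + x)) = 1 · 1/4 = 1/4
No assignment yields a value below 1/4, so this is the minimum.

1/4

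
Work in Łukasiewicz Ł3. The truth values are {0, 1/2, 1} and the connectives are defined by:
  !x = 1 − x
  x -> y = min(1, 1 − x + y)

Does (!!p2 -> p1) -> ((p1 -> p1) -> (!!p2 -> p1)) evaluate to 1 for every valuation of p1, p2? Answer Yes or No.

Yes

p1 = 0, p2 = 0 ↦ 1
p1 = 0, p2 = 1/2 ↦ 1
p1 = 0, p2 = 1 ↦ 1
p1 = 1/2, p2 = 0 ↦ 1
p1 = 1/2, p2 = 1/2 ↦ 1
p1 = 1/2, p2 = 1 ↦ 1
p1 = 1, p2 = 0 ↦ 1
p1 = 1, p2 = 1/2 ↦ 1
p1 = 1, p2 = 1 ↦ 1
Every assignment gives a value ≥ 1.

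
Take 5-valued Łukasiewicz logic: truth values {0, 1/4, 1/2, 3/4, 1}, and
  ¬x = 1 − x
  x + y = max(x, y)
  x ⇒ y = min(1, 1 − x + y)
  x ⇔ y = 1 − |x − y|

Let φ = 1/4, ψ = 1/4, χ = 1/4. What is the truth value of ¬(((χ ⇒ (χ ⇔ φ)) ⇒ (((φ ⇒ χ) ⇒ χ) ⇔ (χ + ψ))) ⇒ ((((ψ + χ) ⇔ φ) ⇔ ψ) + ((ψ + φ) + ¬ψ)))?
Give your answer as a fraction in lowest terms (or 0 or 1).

χ ⇔ φ = 1/4 ⇔ 1/4 = 1
χ ⇒ (χ ⇔ φ) = 1/4 ⇒ 1 = 1
φ ⇒ χ = 1/4 ⇒ 1/4 = 1
(φ ⇒ χ) ⇒ χ = 1 ⇒ 1/4 = 1/4
χ + ψ = 1/4 + 1/4 = 1/4
((φ ⇒ χ) ⇒ χ) ⇔ (χ + ψ) = 1/4 ⇔ 1/4 = 1
(χ ⇒ (χ ⇔ φ)) ⇒ (((φ ⇒ χ) ⇒ χ) ⇔ (χ + ψ)) = 1 ⇒ 1 = 1
ψ + χ = 1/4 + 1/4 = 1/4
(ψ + χ) ⇔ φ = 1/4 ⇔ 1/4 = 1
((ψ + χ) ⇔ φ) ⇔ ψ = 1 ⇔ 1/4 = 1/4
ψ + φ = 1/4 + 1/4 = 1/4
¬ψ = ¬1/4 = 3/4
(ψ + φ) + ¬ψ = 1/4 + 3/4 = 3/4
(((ψ + χ) ⇔ φ) ⇔ ψ) + ((ψ + φ) + ¬ψ) = 1/4 + 3/4 = 3/4
((χ ⇒ (χ ⇔ φ)) ⇒ (((φ ⇒ χ) ⇒ χ) ⇔ (χ + ψ))) ⇒ ((((ψ + χ) ⇔ φ) ⇔ ψ) + ((ψ + φ) + ¬ψ)) = 1 ⇒ 3/4 = 3/4
¬(((χ ⇒ (χ ⇔ φ)) ⇒ (((φ ⇒ χ) ⇒ χ) ⇔ (χ + ψ))) ⇒ ((((ψ + χ) ⇔ φ) ⇔ ψ) + ((ψ + φ) + ¬ψ))) = ¬3/4 = 1/4

1/4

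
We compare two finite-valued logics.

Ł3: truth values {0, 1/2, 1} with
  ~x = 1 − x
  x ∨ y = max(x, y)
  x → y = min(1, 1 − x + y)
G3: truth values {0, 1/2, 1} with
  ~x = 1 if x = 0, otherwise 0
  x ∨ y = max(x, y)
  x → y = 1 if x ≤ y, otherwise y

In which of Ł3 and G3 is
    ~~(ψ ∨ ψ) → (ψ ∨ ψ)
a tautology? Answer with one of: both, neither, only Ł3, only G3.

only Ł3

In Ł3: every assignment gives 1 — tautology.
In G3: at ψ = 1/2 the value is 1/2 — not a tautology.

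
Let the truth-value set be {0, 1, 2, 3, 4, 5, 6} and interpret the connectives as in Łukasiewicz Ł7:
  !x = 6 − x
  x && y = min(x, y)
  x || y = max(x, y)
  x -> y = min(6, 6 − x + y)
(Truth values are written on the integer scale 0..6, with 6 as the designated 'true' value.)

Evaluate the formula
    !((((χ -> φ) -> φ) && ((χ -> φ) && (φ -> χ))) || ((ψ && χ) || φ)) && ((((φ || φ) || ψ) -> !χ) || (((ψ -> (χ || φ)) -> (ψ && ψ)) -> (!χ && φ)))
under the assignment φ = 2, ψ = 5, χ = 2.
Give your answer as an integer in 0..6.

4

χ -> φ = 2 -> 2 = 6
(χ -> φ) -> φ = 6 -> 2 = 2
χ -> φ = 2 -> 2 = 6
φ -> χ = 2 -> 2 = 6
(χ -> φ) && (φ -> χ) = 6 && 6 = 6
((χ -> φ) -> φ) && ((χ -> φ) && (φ -> χ)) = 2 && 6 = 2
ψ && χ = 5 && 2 = 2
(ψ && χ) || φ = 2 || 2 = 2
(((χ -> φ) -> φ) && ((χ -> φ) && (φ -> χ))) || ((ψ && χ) || φ) = 2 || 2 = 2
!((((χ -> φ) -> φ) && ((χ -> φ) && (φ -> χ))) || ((ψ && χ) || φ)) = !2 = 4
φ || φ = 2 || 2 = 2
(φ || φ) || ψ = 2 || 5 = 5
!χ = !2 = 4
((φ || φ) || ψ) -> !χ = 5 -> 4 = 5
χ || φ = 2 || 2 = 2
ψ -> (χ || φ) = 5 -> 2 = 3
ψ && ψ = 5 && 5 = 5
(ψ -> (χ || φ)) -> (ψ && ψ) = 3 -> 5 = 6
!χ = !2 = 4
!χ && φ = 4 && 2 = 2
((ψ -> (χ || φ)) -> (ψ && ψ)) -> (!χ && φ) = 6 -> 2 = 2
(((φ || φ) || ψ) -> !χ) || (((ψ -> (χ || φ)) -> (ψ && ψ)) -> (!χ && φ)) = 5 || 2 = 5
!((((χ -> φ) -> φ) && ((χ -> φ) && (φ -> χ))) || ((ψ && χ) || φ)) && ((((φ || φ) || ψ) -> !χ) || (((ψ -> (χ || φ)) -> (ψ && ψ)) -> (!χ && φ))) = 4 && 5 = 4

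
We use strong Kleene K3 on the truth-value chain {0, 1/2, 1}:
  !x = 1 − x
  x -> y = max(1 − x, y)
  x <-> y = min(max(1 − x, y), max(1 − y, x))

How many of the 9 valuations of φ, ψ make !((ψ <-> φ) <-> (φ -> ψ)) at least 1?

φ = 0, ψ = 0 ↦ 0  <
φ = 0, ψ = 1/2 ↦ 1/2  <
φ = 0, ψ = 1 ↦ 1  ≥
φ = 1/2, ψ = 0 ↦ 1/2  <
φ = 1/2, ψ = 1/2 ↦ 1/2  <
φ = 1/2, ψ = 1 ↦ 1/2  <
φ = 1, ψ = 0 ↦ 0  <
φ = 1, ψ = 1/2 ↦ 1/2  <
φ = 1, ψ = 1 ↦ 0  <
So 1 of the 9 assignments meets the threshold.

1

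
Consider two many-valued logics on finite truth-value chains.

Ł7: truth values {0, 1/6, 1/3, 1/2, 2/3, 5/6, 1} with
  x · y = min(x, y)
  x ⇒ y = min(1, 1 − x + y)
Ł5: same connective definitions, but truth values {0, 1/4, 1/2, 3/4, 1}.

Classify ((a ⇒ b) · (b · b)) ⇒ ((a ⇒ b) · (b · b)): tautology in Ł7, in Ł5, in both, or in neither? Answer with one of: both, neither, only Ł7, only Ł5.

both

In Ł7: every assignment gives 1 — tautology.
In Ł5: every assignment gives 1 — tautology.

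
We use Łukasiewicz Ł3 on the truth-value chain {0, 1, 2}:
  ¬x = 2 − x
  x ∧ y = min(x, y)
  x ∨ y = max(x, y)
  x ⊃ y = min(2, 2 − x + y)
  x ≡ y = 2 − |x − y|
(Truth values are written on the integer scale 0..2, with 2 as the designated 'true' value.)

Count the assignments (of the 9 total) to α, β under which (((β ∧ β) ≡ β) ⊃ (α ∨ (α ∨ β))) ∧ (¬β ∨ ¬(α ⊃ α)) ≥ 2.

1

α = 0, β = 0 ↦ 0  <
α = 0, β = 1 ↦ 1  <
α = 0, β = 2 ↦ 0  <
α = 1, β = 0 ↦ 1  <
α = 1, β = 1 ↦ 1  <
α = 1, β = 2 ↦ 0  <
α = 2, β = 0 ↦ 2  ≥
α = 2, β = 1 ↦ 1  <
α = 2, β = 2 ↦ 0  <
So 1 of the 9 assignments meets the threshold.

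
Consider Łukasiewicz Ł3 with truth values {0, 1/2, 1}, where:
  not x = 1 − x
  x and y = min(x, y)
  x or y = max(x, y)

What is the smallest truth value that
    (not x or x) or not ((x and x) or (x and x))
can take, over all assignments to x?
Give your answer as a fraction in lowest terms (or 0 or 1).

1/2

Take x = 1/2:
not x = not 1/2 = 1/2
not x or x = 1/2 or 1/2 = 1/2
x and x = 1/2 and 1/2 = 1/2
x and x = 1/2 and 1/2 = 1/2
(x and x) or (x and x) = 1/2 or 1/2 = 1/2
not ((x and x) or (x and x)) = not 1/2 = 1/2
(not x or x) or not ((x and x) or (x and x)) = 1/2 or 1/2 = 1/2
No assignment yields a value below 1/2, so this is the minimum.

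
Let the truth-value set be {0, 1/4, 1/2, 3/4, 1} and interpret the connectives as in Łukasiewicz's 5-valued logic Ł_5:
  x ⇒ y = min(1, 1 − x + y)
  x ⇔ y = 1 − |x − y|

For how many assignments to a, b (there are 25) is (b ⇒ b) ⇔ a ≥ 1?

value 1: 5 assignments (counts)
value 3/4: 5 assignments
value 1/2: 5 assignments
value 1/4: 5 assignments
value 0: 5 assignments
So 5 of the 25 assignments meet the threshold.

5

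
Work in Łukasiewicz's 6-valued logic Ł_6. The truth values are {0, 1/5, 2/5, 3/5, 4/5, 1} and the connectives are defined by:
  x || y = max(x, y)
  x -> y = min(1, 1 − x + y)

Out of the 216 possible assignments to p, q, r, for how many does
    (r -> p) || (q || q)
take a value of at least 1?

value 1: 141 assignments (counts)
value 4/5: 35 assignments
value 3/5: 22 assignments
value 2/5: 12 assignments
value 1/5: 5 assignments
value 0: 1 assignment
So 141 of the 216 assignments meet the threshold.

141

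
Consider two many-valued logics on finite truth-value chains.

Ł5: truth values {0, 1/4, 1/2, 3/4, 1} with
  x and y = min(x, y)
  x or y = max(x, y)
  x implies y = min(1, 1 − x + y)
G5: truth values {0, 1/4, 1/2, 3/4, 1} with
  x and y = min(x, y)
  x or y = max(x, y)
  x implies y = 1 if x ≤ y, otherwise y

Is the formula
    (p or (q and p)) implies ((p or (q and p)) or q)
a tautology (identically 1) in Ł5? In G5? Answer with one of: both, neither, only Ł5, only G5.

In Ł5: every assignment gives 1 — tautology.
In G5: every assignment gives 1 — tautology.

both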